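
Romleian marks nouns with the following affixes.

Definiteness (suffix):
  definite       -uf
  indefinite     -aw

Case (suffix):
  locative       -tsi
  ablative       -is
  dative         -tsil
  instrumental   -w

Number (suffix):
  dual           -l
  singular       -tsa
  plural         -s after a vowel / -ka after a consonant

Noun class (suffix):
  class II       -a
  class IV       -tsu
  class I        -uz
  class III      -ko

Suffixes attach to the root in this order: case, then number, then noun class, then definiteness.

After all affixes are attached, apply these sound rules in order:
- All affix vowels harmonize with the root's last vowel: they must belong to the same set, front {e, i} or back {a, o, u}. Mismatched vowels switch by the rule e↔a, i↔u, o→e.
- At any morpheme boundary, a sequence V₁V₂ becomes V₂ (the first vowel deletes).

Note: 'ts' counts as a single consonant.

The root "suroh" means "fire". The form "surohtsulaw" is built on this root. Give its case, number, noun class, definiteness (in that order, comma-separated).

Segment: suroh-tsi-l-a-aw.
case: -tsi → locative.
number: -l → dual.
noun class: -a → class II.
definiteness: -aw → indefinite.

locative, dual, class II, indefinite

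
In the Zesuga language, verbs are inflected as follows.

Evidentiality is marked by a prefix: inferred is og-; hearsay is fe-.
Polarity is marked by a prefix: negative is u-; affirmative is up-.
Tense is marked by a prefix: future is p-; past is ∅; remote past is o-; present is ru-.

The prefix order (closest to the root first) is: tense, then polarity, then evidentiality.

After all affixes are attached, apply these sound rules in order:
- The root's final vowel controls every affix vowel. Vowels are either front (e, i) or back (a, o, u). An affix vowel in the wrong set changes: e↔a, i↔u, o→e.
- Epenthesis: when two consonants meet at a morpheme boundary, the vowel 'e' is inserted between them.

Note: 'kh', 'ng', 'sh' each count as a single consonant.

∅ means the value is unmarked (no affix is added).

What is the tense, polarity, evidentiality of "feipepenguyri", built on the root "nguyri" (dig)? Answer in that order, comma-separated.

Segment: fe-up-p-nguyri.
tense: p- → future.
polarity: up- → affirmative.
evidentiality: fe- → hearsay.

future, affirmative, hearsay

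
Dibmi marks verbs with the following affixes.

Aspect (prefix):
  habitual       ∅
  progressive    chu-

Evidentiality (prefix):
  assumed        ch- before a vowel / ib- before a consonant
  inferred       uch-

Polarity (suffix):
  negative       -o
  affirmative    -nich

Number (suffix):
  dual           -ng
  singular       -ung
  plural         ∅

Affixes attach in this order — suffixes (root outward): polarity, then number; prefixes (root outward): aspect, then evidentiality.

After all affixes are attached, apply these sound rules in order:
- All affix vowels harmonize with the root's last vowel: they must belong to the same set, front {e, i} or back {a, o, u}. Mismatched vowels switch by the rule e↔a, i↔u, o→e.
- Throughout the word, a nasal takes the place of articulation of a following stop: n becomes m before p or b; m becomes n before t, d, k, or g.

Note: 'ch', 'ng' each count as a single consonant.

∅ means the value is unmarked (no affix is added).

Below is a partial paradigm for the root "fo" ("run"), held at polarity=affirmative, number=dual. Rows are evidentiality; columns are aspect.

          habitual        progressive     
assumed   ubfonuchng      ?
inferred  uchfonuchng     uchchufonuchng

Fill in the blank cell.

Attach aspect progressive chu- → chufo.
Attach evidentiality assumed ib- (before consonant 'ch') → ibchufo.
Attach polarity affirmative -nich → ibchufonich.
Attach number dual -ng → ibchufonichng.
Apply vowel harmony: ibchufonichng → ubchufonuchng.
Nasal assimilation: no change.

ubchufonuchng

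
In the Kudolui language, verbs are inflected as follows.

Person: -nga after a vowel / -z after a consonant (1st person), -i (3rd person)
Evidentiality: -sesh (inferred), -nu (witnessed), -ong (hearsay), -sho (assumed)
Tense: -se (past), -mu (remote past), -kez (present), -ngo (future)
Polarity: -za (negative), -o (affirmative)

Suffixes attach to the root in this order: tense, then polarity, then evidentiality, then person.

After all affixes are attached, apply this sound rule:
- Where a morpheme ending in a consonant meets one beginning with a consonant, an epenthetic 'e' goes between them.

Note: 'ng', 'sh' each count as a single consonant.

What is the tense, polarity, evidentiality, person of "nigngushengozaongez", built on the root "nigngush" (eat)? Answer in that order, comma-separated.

Segment: nigngush-ngo-za-ong-z.
tense: -ngo → future.
polarity: -za → negative.
evidentiality: -ong → hearsay.
person: -nga/z → 1st person.

future, negative, hearsay, 1st person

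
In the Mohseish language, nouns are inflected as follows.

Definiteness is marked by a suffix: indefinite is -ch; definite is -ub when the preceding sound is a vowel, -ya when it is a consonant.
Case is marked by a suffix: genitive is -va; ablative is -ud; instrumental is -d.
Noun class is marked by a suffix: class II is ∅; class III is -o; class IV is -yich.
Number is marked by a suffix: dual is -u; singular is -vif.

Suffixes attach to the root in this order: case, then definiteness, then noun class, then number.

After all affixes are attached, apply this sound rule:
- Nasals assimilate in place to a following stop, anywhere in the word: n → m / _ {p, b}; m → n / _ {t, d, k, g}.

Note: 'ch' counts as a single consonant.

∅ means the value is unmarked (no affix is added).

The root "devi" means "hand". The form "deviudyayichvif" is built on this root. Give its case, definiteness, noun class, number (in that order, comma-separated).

Segment: devi-ud-ya-yich-vif.
case: -ud → ablative.
definiteness: -ub/ya → definite.
noun class: -yich → class IV.
number: -vif → singular.

ablative, definite, class IV, singular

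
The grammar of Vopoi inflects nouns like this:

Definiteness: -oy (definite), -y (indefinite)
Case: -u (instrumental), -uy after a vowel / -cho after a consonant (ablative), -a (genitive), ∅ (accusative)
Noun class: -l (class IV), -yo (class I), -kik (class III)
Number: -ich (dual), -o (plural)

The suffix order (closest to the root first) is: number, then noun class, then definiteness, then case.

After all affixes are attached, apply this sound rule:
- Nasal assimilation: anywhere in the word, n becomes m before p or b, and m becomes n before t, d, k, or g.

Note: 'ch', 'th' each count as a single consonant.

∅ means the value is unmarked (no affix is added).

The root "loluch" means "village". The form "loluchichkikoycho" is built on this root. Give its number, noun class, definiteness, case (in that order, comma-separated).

dual, class III, definite, ablative

Segment: loluch-ich-kik-oy-cho.
number: -ich → dual.
noun class: -kik → class III.
definiteness: -oy → definite.
case: -uy/cho → ablative.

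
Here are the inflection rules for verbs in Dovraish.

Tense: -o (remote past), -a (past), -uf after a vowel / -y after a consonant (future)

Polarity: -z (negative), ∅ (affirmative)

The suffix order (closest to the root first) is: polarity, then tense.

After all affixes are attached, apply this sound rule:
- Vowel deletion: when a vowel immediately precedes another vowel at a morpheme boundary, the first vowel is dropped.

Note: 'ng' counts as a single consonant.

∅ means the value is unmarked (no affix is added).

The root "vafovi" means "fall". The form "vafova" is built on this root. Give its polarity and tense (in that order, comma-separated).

affirmative, past

Segment: vafovi-a.
polarity: ∅ → affirmative.
tense: -a → past.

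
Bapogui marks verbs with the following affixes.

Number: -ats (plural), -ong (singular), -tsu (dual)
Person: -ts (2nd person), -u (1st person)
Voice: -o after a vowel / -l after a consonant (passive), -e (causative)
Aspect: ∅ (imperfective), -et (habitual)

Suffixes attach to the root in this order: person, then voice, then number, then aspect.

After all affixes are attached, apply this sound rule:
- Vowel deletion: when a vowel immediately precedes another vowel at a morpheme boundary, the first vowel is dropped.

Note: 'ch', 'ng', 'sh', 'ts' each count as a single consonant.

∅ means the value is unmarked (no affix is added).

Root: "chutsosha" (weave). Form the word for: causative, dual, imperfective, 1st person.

Attach person 1st person -u → chutsoshau.
Attach voice causative -e → chutsoshaue.
Attach number dual -tsu → chutsoshauetsu.
aspect = imperfective: zero marking, form stays chutsoshauetsu.
Apply vowel deletion: chutsoshauetsu → chutsoshetsu.

chutsoshetsu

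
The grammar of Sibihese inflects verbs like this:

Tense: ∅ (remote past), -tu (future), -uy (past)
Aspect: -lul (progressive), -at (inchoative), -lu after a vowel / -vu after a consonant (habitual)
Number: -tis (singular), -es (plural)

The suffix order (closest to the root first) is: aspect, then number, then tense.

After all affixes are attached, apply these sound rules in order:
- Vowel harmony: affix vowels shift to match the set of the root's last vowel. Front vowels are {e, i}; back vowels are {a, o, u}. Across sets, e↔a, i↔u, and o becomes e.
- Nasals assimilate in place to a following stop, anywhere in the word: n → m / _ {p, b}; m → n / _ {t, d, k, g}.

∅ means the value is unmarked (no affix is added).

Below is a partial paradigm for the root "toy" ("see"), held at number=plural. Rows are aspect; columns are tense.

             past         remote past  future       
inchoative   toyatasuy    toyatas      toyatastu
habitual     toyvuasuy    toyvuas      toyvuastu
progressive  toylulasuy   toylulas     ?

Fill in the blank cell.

toylulastu

Attach aspect progressive -lul → toylul.
Attach number plural -es → toylules.
Attach tense future -tu → toylulestu.
Apply vowel harmony: toylulestu → toylulastu.
Nasal assimilation: no change.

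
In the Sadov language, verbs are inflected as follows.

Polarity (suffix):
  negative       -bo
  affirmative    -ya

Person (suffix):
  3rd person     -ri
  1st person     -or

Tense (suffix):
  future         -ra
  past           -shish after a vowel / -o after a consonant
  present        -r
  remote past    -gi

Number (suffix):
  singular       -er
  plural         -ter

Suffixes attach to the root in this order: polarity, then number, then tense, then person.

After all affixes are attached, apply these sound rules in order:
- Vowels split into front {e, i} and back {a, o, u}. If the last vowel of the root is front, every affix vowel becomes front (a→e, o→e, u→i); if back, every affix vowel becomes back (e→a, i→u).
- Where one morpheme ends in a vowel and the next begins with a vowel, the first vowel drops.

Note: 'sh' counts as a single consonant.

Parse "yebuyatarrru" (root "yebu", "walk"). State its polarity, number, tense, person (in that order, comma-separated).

Segment: yebu-ya-ter-r-ri.
polarity: -ya → affirmative.
number: -ter → plural.
tense: -r → present.
person: -ri → 3rd person.

affirmative, plural, present, 3rd person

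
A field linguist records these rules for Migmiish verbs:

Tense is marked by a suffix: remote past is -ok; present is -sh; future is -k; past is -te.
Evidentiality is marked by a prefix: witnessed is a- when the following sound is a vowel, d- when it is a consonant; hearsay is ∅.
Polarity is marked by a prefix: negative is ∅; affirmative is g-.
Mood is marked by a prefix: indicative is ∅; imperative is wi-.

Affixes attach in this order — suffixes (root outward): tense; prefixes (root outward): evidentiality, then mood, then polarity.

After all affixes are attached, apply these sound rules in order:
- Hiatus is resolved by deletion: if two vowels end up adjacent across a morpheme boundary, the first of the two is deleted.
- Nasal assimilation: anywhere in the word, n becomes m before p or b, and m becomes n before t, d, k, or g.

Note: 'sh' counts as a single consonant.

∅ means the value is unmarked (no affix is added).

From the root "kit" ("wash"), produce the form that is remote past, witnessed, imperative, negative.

Attach evidentiality witnessed d- (before consonant 'k') → dkit.
Attach tense remote past -ok → dkitok.
Attach mood imperative wi- → widkitok.
polarity = negative: zero marking, form stays widkitok.
Vowel deletion: no change.
Nasal assimilation: no change.

widkitok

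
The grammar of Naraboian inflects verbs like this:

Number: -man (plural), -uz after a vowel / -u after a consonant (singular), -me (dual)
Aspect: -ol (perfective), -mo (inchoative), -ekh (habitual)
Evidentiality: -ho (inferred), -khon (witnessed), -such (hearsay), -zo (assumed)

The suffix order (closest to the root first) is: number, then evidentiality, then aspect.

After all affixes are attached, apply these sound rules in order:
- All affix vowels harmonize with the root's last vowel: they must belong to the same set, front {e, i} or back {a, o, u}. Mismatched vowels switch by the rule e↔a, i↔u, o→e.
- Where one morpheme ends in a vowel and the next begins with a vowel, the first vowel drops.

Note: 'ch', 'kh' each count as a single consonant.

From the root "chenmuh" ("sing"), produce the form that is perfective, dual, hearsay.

chenmuhmasuchol

Attach number dual -me → chenmuhme.
Attach evidentiality hearsay -such → chenmuhmesuch.
Attach aspect perfective -ol → chenmuhmesuchol.
Apply vowel harmony: chenmuhmesuchol → chenmuhmasuchol.
Vowel deletion: no change.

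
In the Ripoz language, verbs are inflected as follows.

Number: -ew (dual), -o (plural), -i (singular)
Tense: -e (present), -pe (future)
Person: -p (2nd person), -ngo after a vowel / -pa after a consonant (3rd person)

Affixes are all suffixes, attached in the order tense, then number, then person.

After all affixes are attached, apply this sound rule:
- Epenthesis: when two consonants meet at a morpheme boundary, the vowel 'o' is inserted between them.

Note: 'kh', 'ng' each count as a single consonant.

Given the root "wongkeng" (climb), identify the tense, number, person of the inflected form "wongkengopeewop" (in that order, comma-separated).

future, dual, 2nd person

Segment: wongkeng-pe-ew-p.
tense: -pe → future.
number: -ew → dual.
person: -p → 2nd person.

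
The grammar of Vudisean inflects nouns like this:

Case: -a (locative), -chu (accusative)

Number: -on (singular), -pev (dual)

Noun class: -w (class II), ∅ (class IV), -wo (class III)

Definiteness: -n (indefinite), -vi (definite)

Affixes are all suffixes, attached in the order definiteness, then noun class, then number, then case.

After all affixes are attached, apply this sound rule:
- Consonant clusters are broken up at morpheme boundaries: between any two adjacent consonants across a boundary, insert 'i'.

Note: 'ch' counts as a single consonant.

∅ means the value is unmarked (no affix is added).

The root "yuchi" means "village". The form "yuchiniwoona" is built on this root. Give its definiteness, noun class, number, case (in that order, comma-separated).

indefinite, class III, singular, locative

Segment: yuchi-n-wo-on-a.
definiteness: -n → indefinite.
noun class: -wo → class III.
number: -on → singular.
case: -a → locative.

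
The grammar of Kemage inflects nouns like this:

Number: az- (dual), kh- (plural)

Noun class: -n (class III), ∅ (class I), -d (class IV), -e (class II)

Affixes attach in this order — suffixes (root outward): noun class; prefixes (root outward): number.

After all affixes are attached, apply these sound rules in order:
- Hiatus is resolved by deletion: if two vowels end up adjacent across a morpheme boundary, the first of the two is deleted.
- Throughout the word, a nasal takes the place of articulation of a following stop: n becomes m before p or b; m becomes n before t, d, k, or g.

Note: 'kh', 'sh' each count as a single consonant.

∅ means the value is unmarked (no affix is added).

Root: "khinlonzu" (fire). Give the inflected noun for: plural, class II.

Attach noun class class II -e → khinlonzue.
Attach number plural kh- → khkhinlonzue.
Apply vowel deletion: khkhinlonzue → khkhinlonze.
Nasal assimilation: no change.

khkhinlonze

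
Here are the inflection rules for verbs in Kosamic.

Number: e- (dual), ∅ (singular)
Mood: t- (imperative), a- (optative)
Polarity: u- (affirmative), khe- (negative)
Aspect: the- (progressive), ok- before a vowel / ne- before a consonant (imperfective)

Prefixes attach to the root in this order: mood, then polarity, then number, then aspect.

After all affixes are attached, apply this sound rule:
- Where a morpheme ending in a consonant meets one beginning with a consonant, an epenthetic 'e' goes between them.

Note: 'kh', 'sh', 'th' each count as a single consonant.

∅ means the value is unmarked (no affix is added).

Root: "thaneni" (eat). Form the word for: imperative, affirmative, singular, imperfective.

okutethaneni

Attach mood imperative t- → tthaneni.
Attach polarity affirmative u- → utthaneni.
number = singular: zero marking, form stays utthaneni.
Attach aspect imperfective ok- (before vowel 'u') → okutthaneni.
Apply epenthesis: okutthaneni → okutethaneni.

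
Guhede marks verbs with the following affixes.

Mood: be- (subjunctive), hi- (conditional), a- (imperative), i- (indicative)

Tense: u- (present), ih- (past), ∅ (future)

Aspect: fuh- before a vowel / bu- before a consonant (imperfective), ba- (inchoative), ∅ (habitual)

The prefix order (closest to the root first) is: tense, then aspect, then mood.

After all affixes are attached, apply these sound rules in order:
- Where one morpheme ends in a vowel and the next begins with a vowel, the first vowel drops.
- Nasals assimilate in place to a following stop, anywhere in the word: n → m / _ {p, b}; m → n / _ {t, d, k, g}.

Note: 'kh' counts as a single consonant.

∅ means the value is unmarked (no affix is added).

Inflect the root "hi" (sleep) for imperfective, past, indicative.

ifuhihhi

Attach tense past ih- → ihhi.
Attach aspect imperfective fuh- (before vowel 'i') → fuhihhi.
Attach mood indicative i- → ifuhihhi.
Vowel deletion: no change.
Nasal assimilation: no change.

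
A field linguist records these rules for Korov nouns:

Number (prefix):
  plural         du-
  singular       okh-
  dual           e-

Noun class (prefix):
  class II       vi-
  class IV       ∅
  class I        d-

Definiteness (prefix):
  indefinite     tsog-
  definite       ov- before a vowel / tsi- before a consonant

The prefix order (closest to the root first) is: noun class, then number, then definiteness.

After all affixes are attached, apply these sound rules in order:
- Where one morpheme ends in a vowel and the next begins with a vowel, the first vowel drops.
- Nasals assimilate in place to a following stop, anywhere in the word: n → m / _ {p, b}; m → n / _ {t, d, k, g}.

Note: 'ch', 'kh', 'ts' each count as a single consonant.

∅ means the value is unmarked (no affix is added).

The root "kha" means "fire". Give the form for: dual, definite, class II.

Attach noun class class II vi- → vikha.
Attach number dual e- → evikha.
Attach definiteness definite ov- (before vowel 'e') → ovevikha.
Vowel deletion: no change.
Nasal assimilation: no change.

ovevikha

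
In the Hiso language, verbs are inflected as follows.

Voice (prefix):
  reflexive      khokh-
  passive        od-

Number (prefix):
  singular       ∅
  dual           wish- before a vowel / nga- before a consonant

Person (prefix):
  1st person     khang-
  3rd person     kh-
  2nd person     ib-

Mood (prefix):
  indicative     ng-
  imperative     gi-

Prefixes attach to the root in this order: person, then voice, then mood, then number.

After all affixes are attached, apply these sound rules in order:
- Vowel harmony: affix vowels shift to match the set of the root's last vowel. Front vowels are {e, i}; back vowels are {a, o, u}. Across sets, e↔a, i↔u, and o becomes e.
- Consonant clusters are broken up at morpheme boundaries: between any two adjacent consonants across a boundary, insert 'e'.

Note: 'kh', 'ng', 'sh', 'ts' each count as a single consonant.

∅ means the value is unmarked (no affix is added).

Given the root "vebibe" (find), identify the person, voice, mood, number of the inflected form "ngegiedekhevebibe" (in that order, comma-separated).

3rd person, passive, imperative, dual

Segment: nga-gi-od-kh-vebibe.
person: kh- → 3rd person.
voice: od- → passive.
mood: gi- → imperative.
number: wish/nga- → dual.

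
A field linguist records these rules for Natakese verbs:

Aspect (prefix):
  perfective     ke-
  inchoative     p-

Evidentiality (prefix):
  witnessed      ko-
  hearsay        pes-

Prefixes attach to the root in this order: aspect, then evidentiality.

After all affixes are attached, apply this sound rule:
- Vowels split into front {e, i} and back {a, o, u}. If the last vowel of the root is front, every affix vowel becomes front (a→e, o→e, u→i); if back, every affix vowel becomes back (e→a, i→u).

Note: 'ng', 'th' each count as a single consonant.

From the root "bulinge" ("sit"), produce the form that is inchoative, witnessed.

kepbulinge

Attach aspect inchoative p- → pbulinge.
Attach evidentiality witnessed ko- → kopbulinge.
Apply vowel harmony: kopbulinge → kepbulinge.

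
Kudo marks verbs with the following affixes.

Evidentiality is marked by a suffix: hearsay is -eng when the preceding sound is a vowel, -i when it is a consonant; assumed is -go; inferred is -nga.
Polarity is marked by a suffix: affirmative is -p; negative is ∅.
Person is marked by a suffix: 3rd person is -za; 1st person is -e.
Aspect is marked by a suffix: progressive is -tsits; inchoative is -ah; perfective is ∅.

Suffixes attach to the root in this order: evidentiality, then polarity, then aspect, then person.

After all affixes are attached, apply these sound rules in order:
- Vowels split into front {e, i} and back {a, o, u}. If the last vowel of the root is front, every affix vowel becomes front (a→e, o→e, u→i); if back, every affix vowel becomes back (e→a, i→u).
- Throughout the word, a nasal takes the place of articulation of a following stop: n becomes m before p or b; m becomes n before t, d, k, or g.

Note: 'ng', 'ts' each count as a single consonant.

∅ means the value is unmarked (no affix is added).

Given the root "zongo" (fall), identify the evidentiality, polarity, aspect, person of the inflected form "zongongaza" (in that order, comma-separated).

Segment: zongo-nga-za.
evidentiality: -nga → inferred.
polarity: ∅ → negative.
aspect: ∅ → perfective.
person: -za → 3rd person.

inferred, negative, perfective, 3rd person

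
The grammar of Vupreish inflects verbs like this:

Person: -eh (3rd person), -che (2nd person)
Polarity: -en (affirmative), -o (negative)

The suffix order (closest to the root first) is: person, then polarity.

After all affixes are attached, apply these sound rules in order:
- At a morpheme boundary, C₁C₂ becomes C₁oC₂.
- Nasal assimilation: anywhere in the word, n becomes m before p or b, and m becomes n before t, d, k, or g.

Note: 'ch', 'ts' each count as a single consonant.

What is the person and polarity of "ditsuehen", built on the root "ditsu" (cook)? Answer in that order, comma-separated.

3rd person, affirmative

Segment: ditsu-eh-en.
person: -eh → 3rd person.
polarity: -en → affirmative.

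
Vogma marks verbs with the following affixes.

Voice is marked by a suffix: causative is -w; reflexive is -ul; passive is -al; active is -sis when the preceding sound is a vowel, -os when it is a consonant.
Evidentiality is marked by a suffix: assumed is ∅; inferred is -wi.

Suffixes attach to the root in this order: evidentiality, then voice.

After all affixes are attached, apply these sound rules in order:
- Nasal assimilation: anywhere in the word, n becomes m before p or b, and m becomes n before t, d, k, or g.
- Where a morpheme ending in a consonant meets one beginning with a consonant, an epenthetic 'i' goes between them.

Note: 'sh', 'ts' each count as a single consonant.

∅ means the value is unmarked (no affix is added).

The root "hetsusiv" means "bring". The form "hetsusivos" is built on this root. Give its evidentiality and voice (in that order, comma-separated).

assumed, active

Segment: hetsusiv-os.
evidentiality: ∅ → assumed.
voice: -sis/os → active.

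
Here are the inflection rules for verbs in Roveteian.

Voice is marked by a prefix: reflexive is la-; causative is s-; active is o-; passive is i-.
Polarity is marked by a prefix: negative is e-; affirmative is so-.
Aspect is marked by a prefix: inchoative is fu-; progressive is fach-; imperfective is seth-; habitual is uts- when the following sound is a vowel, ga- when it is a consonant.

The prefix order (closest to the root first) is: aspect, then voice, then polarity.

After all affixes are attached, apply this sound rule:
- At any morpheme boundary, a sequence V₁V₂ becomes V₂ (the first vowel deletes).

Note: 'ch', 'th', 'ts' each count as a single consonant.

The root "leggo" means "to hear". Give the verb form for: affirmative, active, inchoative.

sofuleggo

Attach aspect inchoative fu- → fuleggo.
Attach voice active o- → ofuleggo.
Attach polarity affirmative so- → soofuleggo.
Apply vowel deletion: soofuleggo → sofuleggo.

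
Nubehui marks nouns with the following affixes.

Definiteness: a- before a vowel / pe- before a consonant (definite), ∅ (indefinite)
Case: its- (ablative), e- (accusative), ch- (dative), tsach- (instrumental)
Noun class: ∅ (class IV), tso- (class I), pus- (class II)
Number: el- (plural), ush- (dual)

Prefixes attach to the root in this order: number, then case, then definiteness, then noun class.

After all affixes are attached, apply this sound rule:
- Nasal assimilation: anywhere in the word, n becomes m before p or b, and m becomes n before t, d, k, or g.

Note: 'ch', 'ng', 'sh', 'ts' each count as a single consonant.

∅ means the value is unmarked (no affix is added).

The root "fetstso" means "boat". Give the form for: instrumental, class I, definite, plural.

Attach number plural el- → elfetstso.
Attach case instrumental tsach- → tsachelfetstso.
Attach definiteness definite pe- (before consonant 'ts') → petsachelfetstso.
Attach noun class class I tso- → tsopetsachelfetstso.
Nasal assimilation: no change.

tsopetsachelfetstso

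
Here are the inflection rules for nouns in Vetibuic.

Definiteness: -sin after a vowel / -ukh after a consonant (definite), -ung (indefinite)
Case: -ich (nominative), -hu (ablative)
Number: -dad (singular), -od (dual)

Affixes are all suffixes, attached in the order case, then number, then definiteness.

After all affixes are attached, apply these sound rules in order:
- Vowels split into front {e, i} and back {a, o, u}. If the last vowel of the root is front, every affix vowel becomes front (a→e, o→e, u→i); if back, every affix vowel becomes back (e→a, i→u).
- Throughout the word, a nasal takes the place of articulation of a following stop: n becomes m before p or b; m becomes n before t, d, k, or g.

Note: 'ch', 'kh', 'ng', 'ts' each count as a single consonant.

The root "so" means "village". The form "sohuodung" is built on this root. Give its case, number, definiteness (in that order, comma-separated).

ablative, dual, indefinite

Segment: so-hu-od-ung.
case: -hu → ablative.
number: -od → dual.
definiteness: -ung → indefinite.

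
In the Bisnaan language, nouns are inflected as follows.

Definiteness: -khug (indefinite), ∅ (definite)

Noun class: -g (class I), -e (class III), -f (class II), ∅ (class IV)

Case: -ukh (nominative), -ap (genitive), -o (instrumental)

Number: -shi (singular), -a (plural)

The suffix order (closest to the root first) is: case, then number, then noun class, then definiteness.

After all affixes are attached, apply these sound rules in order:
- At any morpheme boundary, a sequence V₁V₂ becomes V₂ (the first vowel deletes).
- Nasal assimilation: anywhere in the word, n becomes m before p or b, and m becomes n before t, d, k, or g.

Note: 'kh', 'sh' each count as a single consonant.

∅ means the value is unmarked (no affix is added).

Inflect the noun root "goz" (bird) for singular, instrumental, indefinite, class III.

gozoshekhug

Attach case instrumental -o → gozo.
Attach number singular -shi → gozoshi.
Attach noun class class III -e → gozoshie.
Attach definiteness indefinite -khug → gozoshiekhug.
Apply vowel deletion: gozoshiekhug → gozoshekhug.
Nasal assimilation: no change.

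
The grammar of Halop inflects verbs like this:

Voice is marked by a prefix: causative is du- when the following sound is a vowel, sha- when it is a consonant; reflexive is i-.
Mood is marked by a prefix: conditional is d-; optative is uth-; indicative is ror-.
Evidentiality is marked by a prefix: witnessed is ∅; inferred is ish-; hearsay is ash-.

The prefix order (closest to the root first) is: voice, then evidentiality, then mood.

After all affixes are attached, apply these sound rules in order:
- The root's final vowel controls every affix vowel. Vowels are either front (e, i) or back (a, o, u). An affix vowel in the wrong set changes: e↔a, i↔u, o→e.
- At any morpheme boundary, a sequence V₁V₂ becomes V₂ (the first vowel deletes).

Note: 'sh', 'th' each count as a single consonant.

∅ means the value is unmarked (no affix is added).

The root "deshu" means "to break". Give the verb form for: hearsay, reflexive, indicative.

rorashudeshu

Attach voice reflexive i- → ideshu.
Attach evidentiality hearsay ash- → ashideshu.
Attach mood indicative ror- → rorashideshu.
Apply vowel harmony: rorashideshu → rorashudeshu.
Vowel deletion: no change.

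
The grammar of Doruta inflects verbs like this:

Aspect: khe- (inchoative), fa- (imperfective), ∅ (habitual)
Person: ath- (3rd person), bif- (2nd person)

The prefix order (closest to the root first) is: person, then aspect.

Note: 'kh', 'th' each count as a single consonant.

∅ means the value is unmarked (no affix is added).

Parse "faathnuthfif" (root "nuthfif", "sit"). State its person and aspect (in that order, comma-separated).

3rd person, imperfective

Segment: fa-ath-nuthfif.
person: ath- → 3rd person.
aspect: fa- → imperfective.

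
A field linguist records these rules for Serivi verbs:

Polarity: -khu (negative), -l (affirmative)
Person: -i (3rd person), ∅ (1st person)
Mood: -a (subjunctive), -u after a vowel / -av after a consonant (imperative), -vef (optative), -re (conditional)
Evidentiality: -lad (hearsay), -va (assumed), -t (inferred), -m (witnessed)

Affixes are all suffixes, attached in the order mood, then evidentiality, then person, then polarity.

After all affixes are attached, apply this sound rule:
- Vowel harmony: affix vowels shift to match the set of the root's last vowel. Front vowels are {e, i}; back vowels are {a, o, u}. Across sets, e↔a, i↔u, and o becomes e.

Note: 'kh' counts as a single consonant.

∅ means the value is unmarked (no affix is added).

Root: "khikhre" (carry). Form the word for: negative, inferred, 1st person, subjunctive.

khikhreetkhi

Attach mood subjunctive -a → khikhrea.
Attach evidentiality inferred -t → khikhreat.
person = 1st person: zero marking, form stays khikhreat.
Attach polarity negative -khu → khikhreatkhu.
Apply vowel harmony: khikhreatkhu → khikhreetkhi.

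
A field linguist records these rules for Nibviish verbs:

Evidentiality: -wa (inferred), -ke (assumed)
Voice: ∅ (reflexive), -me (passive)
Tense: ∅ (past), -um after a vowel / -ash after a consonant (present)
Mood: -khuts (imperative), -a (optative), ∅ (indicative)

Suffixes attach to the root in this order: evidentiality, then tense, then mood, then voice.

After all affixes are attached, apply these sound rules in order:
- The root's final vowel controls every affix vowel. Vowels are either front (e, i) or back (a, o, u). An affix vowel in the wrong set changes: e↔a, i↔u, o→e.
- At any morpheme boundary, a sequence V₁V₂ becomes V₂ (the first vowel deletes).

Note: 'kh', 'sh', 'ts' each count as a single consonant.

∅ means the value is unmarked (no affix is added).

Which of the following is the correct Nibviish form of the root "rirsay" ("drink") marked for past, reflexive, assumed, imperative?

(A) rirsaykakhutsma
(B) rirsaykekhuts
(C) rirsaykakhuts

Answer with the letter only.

Attach evidentiality assumed -ke → rirsayke.
tense = past: zero marking, form stays rirsayke.
Attach mood imperative -khuts → rirsaykekhuts.
voice = reflexive: zero marking, form stays rirsaykekhuts.
Apply vowel harmony: rirsaykekhuts → rirsaykakhuts.
Vowel deletion: no change.
So the correct form is rirsaykakhuts, option (C).
(B) rirsaykekhuts is wrong: it fails to apply the sound rule(s).
(A) rirsaykakhutsma is wrong: it uses passive instead of reflexive for voice.

C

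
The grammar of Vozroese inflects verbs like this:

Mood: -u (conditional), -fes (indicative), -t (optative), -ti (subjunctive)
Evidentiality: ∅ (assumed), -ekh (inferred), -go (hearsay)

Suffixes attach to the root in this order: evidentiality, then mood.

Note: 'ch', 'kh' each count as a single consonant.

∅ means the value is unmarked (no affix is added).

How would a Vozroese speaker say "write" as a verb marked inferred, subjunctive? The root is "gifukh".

gifukhekhti

Attach evidentiality inferred -ekh → gifukhekh.
Attach mood subjunctive -ti → gifukhekhti.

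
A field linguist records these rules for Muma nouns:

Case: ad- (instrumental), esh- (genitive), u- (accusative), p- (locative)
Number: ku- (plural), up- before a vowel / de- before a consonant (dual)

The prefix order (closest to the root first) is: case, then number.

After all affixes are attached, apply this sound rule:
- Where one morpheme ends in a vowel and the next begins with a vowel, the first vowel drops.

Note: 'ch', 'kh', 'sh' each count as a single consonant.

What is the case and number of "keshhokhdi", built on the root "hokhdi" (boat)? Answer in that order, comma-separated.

Segment: ku-esh-hokhdi.
case: esh- → genitive.
number: ku- → plural.

genitive, plural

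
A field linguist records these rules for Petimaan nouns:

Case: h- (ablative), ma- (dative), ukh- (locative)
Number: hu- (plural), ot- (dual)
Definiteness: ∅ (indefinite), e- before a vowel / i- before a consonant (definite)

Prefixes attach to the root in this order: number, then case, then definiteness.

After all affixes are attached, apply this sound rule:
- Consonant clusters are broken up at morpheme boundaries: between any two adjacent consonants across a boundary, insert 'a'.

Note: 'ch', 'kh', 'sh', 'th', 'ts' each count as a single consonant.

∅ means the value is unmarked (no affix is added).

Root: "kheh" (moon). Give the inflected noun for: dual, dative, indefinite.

Attach number dual ot- → otkheh.
Attach case dative ma- → maotkheh.
definiteness = indefinite: zero marking, form stays maotkheh.
Apply epenthesis: maotkheh → maotakheh.

maotakheh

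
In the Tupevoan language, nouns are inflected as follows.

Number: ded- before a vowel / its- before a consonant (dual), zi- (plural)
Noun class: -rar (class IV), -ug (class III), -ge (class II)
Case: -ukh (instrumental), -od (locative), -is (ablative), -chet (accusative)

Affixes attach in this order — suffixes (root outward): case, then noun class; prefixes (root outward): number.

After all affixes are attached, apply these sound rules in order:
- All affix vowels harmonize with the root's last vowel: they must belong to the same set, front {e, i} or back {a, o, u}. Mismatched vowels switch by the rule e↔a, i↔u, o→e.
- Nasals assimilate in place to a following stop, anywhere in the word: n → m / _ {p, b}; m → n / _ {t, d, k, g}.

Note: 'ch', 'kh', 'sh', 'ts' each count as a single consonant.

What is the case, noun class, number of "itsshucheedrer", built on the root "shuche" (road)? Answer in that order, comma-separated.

Segment: its-shuche-od-rar.
case: -od → locative.
noun class: -rar → class IV.
number: ded/its- → dual.

locative, class IV, dual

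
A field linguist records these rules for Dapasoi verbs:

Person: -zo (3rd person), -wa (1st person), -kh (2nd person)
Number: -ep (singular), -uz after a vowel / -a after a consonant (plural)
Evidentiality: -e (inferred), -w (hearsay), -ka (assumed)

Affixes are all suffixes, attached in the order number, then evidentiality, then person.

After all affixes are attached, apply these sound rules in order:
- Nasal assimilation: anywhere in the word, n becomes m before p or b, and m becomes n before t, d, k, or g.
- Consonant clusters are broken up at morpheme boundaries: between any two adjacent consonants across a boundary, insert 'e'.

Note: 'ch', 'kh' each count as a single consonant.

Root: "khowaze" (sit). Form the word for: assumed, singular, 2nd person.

Attach number singular -ep → khowazeep.
Attach evidentiality assumed -ka → khowazeepka.
Attach person 2nd person -kh → khowazeepkakh.
Nasal assimilation: no change.
Apply epenthesis: khowazeepkakh → khowazeepekakh.

khowazeepekakh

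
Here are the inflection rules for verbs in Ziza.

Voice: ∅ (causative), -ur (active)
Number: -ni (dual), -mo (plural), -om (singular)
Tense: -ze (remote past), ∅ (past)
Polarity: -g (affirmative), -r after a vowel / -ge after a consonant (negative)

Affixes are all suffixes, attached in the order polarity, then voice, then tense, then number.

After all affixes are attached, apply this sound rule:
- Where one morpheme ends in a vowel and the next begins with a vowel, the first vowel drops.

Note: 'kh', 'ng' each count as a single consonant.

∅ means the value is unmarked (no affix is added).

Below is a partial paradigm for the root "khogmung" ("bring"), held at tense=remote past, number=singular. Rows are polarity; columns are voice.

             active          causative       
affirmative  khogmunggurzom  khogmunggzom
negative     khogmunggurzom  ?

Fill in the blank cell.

Attach polarity negative -ge (after consonant 'ng') → khogmungge.
voice = causative: zero marking, form stays khogmungge.
Attach tense remote past -ze → khogmunggeze.
Attach number singular -om → khogmunggezeom.
Apply vowel deletion: khogmunggezeom → khogmunggezom.

khogmunggezom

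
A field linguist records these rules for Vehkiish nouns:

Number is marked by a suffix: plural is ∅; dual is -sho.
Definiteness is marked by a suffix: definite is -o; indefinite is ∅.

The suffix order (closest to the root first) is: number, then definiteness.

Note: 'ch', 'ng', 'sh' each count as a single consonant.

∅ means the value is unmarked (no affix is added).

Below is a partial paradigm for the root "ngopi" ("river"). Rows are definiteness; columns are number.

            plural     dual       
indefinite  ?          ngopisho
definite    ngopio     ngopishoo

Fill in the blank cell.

ngopi

number = plural: zero marking, form stays ngopi.
definiteness = indefinite: zero marking, form stays ngopi.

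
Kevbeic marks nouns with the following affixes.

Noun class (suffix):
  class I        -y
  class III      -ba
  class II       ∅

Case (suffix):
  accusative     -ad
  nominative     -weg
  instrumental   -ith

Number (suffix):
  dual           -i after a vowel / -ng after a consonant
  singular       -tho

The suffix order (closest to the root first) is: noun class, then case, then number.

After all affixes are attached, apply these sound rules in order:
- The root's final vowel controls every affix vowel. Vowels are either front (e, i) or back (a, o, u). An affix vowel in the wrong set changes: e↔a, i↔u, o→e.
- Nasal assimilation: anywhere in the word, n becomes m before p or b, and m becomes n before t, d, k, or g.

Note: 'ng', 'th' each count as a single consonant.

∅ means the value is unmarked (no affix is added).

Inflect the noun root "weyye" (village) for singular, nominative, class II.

noun class = class II: zero marking, form stays weyye.
Attach case nominative -weg → weyyeweg.
Attach number singular -tho → weyyewegtho.
Apply vowel harmony: weyyewegtho → weyyewegthe.
Nasal assimilation: no change.

weyyewegthe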